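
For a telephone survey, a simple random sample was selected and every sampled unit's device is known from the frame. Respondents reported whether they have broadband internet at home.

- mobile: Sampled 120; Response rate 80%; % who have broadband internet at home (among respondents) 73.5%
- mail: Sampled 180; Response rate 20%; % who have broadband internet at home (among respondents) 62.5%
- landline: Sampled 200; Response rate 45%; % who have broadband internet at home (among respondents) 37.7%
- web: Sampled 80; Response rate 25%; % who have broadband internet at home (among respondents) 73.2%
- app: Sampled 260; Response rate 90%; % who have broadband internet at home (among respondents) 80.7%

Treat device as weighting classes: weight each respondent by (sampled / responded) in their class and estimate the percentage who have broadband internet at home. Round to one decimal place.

64.8%

Inverse-response-rate weighting restores each class to its sampled count, so class totals weight by n_sampled:
  mobile: 120 × 73.5 = 8820
  mail: 180 × 62.5 = 11,250
  landline: 200 × 37.7 = 7540
  web: 80 × 73.2 = 5856
  app: 260 × 80.7 = 20,982
Adjusted estimate = 54,448 / 840 = 64.819 → 64.8%.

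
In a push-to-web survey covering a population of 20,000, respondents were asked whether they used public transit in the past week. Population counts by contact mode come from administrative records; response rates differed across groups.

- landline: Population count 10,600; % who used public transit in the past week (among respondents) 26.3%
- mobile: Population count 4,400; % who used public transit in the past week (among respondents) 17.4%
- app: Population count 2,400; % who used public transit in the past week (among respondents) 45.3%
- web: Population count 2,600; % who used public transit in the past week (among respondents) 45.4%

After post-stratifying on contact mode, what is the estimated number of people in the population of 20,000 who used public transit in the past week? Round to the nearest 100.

Estimated count per cell = population count × respondent percentage:
  landline: 10,600 × 26.3% = 2787.8
  mobile: 4,400 × 17.4% = 765.6
  app: 2,400 × 45.3% = 1087.2
  web: 2,600 × 45.4% = 1180.4
Estimated total = 5821 → 5,800.

5,800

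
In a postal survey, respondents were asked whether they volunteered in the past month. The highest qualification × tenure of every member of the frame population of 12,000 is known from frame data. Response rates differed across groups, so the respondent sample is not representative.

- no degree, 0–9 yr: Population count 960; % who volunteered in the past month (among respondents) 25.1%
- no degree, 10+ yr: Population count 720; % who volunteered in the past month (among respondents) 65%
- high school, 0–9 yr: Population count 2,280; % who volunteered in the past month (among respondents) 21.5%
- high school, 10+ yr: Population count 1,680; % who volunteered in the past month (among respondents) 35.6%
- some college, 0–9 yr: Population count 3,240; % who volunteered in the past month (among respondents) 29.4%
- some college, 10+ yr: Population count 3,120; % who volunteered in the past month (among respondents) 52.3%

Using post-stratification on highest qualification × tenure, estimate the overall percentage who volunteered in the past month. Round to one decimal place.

Each cell contributes population-share × respondent value:
  no degree, 0–9 yr: (960/12,000) × 25.1 = 2.008
  no degree, 10+ yr: (720/12,000) × 65 = 3.9
  high school, 0–9 yr: (2,280/12,000) × 21.5 = 4.085
  high school, 10+ yr: (1,680/12,000) × 35.6 = 4.984
  some college, 0–9 yr: (3,240/12,000) × 29.4 = 7.938
  some college, 10+ yr: (3,120/12,000) × 52.3 = 13.598
Post-stratified estimate = 36.513 → 36.5%.

36.5%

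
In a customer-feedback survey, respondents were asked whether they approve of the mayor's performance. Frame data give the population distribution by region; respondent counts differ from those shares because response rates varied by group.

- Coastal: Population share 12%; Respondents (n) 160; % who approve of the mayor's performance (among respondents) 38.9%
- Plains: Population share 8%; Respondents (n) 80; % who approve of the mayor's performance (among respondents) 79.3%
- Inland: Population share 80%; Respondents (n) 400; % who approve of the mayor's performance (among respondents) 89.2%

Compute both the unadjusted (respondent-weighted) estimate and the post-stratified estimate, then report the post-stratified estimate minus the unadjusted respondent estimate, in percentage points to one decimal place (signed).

Naive respondent-only estimate (weights = respondent counts):
  (160/640)×38.9 + (80/640)×79.3 + (400/640)×89.2 = 75.3875%
Post-stratified estimate weights by population shares:
  0.12×38.9 + 0.08×79.3 + 0.8×89.2 = 82.372%
Difference = 82.372 − 75.3875 = 6.9845 pp.

+7.0 percentage points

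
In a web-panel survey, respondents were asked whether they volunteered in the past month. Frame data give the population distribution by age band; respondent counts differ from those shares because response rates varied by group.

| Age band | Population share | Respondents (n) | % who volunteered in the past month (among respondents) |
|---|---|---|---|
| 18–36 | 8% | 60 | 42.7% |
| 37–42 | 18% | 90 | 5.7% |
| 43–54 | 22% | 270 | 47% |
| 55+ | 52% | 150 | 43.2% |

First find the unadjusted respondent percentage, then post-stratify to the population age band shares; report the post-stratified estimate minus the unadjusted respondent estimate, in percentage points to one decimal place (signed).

-1.8 percentage points

Naive respondent-only estimate (weights = respondent counts):
  (60/570)×42.7 + (90/570)×5.7 + (270/570)×47 + (150/570)×43.2 = 39.0263%
Post-stratified estimate weights by population shares:
  0.08×42.7 + 0.18×5.7 + 0.22×47 + 0.52×43.2 = 37.246%
Difference = 37.246 − 39.0263 = -1.7803 pp.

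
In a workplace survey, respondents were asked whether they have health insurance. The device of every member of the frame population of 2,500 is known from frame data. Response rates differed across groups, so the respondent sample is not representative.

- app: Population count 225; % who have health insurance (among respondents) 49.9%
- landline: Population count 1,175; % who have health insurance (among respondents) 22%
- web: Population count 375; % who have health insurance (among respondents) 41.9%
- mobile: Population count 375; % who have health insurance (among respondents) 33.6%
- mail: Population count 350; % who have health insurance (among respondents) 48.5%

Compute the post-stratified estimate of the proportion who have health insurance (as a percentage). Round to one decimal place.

Weight each group's respondent value by its population share:
  app: (225/2,500) × 49.9 = 4.491
  landline: (1,175/2,500) × 22 = 10.34
  web: (375/2,500) × 41.9 = 6.285
  mobile: (375/2,500) × 33.6 = 5.04
  mail: (350/2,500) × 48.5 = 6.79
Post-stratified estimate = 32.946 → 32.9%.

32.9%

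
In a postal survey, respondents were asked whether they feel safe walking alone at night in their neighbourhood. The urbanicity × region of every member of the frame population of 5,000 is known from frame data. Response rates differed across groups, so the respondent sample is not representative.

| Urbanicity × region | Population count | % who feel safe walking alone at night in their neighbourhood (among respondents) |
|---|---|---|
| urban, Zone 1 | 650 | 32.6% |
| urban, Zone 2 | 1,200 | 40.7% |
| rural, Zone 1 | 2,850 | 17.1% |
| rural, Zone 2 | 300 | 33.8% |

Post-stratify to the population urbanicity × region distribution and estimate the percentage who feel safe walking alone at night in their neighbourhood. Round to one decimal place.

25.8%

Reweight to the known urbanicity × region distribution:
  urban, Zone 1: (650/5,000) × 32.6 = 4.238
  urban, Zone 2: (1,200/5,000) × 40.7 = 9.768
  rural, Zone 1: (2,850/5,000) × 17.1 = 9.747
  rural, Zone 2: (300/5,000) × 33.8 = 2.028
Post-stratified estimate = 25.781 → 25.8%.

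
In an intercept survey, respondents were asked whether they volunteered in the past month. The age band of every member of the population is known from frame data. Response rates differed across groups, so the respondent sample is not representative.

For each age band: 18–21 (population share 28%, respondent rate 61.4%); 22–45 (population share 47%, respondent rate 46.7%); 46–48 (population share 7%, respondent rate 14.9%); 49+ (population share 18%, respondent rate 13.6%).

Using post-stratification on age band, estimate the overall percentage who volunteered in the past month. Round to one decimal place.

42.6%

Reweight to the known age band distribution:
  18–21: 0.28 × 61.4 = 17.192
  22–45: 0.47 × 46.7 = 21.949
  46–48: 0.07 × 14.9 = 1.043
  49+: 0.18 × 13.6 = 2.448
Post-stratified estimate = 42.632 → 42.6%.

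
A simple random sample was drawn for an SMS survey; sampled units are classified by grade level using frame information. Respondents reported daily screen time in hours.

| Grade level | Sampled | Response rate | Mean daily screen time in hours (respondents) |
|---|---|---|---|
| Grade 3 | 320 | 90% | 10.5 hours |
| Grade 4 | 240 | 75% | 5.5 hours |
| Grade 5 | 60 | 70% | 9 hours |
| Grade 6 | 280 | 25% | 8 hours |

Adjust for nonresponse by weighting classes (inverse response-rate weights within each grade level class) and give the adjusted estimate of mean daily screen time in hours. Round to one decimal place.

Each respondent's weight = sampled/responded in their class; summing within a class gives n_sampled, so:
  Grade 3: 320 × 10.5 = 3360
  Grade 4: 240 × 5.5 = 1320
  Grade 5: 60 × 9 = 540
  Grade 6: 280 × 8 = 2240
Adjusted estimate = 7460 / 900 = 8.28889 → 8.3.

8.3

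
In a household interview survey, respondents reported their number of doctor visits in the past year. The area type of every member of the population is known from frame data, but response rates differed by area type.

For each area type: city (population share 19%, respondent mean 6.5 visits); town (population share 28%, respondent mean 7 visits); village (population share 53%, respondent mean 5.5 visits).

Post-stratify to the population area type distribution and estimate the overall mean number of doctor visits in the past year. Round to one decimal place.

Weight each group's respondent value by its population share:
  city: 0.19 × 6.5 = 1.235
  town: 0.28 × 7 = 1.96
  village: 0.53 × 5.5 = 2.915
Post-stratified estimate = 6.11 → 6.1.

6.1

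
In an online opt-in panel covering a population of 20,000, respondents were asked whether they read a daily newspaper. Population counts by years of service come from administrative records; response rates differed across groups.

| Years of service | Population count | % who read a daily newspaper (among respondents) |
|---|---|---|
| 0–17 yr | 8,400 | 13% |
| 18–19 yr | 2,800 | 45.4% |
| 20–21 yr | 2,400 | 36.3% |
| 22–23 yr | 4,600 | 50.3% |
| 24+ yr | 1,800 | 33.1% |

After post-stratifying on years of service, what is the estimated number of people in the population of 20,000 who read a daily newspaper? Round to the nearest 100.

6,100

Apply each group's respondent rate to its population count:
  0–17 yr: 8,400 × 13% = 1092
  18–19 yr: 2,800 × 45.4% = 1271.2
  20–21 yr: 2,400 × 36.3% = 871.2
  22–23 yr: 4,600 × 50.3% = 2313.8
  24+ yr: 1,800 × 33.1% = 595.8
Estimated total = 6144 → 6,100.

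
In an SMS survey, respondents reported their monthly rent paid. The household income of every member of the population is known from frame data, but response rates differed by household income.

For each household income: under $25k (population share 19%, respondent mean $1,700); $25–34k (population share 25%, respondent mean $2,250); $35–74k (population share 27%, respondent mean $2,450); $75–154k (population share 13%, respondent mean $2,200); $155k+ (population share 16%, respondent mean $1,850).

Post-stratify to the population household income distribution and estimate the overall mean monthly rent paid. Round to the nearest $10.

Post-stratification weights by population share, not respondent share:
  under $25k: 0.19 × 1700 = 323
  $25–34k: 0.25 × 2250 = 562.5
  $35–74k: 0.27 × 2450 = 661.5
  $75–154k: 0.13 × 2200 = 286
  $155k+: 0.16 × 1850 = 296
Post-stratified estimate = 2129 → $2,130.

$2,130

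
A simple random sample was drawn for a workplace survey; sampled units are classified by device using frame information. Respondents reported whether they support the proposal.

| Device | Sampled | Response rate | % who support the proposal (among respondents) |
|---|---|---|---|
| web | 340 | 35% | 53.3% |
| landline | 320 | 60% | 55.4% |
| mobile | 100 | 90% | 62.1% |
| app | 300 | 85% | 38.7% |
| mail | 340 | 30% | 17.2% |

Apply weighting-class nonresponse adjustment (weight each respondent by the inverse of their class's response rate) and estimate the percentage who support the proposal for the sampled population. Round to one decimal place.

With weight = n_sampled/n_responded per class, the weighted class total is n_sampled:
  web: 340 × 53.3 = 18,122
  landline: 320 × 55.4 = 17,728
  mobile: 100 × 62.1 = 6210
  app: 300 × 38.7 = 11,610
  mail: 340 × 17.2 = 5848
Adjusted estimate = 59,518 / 1,400 = 42.5129 → 42.5%.

42.5%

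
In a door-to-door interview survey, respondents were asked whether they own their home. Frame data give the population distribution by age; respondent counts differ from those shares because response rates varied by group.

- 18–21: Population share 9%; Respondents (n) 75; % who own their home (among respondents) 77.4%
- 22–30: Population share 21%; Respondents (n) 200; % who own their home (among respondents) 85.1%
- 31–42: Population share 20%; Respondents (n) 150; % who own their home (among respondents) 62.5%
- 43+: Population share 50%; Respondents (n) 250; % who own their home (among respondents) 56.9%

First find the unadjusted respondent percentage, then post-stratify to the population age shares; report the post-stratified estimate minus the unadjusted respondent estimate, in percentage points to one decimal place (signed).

Unadjusted (pooled respondent) estimate weights by respondent counts:
  (75/675)×77.4 + (200/675)×85.1 + (150/675)×62.5 + (250/675)×56.9 = 68.7778%
Reweighting by population age shares:
  0.09×77.4 + 0.21×85.1 + 0.2×62.5 + 0.5×56.9 = 65.787%
Difference = 65.787 − 68.7778 = -2.9908 pp.

-3.0 percentage points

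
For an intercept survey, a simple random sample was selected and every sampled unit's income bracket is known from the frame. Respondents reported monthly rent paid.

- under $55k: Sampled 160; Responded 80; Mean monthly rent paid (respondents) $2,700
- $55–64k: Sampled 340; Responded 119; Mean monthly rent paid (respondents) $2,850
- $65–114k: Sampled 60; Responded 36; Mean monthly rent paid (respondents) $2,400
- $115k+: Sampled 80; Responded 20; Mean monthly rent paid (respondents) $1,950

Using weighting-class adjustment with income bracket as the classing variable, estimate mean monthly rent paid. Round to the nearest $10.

Response rates by class: under $55k 80/160 = 50%, $55–64k 119/340 = 35%, $65–114k 36/60 = 60%, $115k+ 20/80 = 25%.
Each respondent's weight = sampled/responded in their class; summing within a class gives n_sampled, so:
  under $55k: 160 × 2700 = 432,000
  $55–64k: 340 × 2850 = 969,000
  $65–114k: 60 × 2400 = 144,000
  $115k+: 80 × 1950 = 156,000
Adjusted estimate = 1,701,000 / 640 = 2657.81 → $2,660.

$2,660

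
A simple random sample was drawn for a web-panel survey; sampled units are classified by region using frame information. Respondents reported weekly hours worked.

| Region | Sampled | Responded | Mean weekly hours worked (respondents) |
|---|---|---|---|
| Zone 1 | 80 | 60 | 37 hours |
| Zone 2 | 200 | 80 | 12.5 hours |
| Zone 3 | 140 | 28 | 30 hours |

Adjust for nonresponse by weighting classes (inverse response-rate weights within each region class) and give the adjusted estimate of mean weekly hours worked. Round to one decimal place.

Response rates by class: Zone 1 60/80 = 75%, Zone 2 80/200 = 40%, Zone 3 28/140 = 20%.
Each respondent's weight = sampled/responded in their class; summing within a class gives n_sampled, so:
  Zone 1: 80 × 37 = 2960
  Zone 2: 200 × 12.5 = 2500
  Zone 3: 140 × 30 = 4200
Adjusted estimate = 9660 / 420 = 23 → 23.0.

23.0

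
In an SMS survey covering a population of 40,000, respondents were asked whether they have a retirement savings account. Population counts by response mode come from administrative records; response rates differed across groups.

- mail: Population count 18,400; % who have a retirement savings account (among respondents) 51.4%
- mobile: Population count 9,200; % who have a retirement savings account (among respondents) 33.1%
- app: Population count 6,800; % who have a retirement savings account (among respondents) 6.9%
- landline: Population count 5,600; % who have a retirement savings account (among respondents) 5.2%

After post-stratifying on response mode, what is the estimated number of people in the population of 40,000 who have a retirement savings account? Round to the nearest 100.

Apply each group's respondent rate to its population count:
  mail: 18,400 × 51.4% = 9457.6
  mobile: 9,200 × 33.1% = 3045.2
  app: 6,800 × 6.9% = 469.2
  landline: 5,600 × 5.2% = 291.2
Estimated total = 13263.2 → 13,300.

13,300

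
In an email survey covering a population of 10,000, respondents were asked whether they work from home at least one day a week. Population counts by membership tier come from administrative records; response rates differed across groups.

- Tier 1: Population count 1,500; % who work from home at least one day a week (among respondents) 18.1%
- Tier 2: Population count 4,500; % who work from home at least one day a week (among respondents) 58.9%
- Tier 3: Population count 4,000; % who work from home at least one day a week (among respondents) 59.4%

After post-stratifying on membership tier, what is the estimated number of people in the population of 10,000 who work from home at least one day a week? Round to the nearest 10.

5,300

Each cell contributes its population count × the respondent rate:
  Tier 1: 1,500 × 18.1% = 271.5
  Tier 2: 4,500 × 58.9% = 2650.5
  Tier 3: 4,000 × 59.4% = 2376
Estimated total = 5298 → 5,300.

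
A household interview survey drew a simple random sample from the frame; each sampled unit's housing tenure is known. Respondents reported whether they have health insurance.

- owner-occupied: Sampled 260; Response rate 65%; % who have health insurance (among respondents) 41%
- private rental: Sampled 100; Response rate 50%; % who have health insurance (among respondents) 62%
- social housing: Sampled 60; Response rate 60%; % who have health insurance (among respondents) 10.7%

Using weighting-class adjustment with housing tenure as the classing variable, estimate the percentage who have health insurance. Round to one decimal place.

41.7%

Each respondent's weight = sampled/responded in their class; summing within a class gives n_sampled, so:
  owner-occupied: 260 × 41 = 10,660
  private rental: 100 × 62 = 6200
  social housing: 60 × 10.7 = 642
Adjusted estimate = 17,502 / 420 = 41.6714 → 41.7%.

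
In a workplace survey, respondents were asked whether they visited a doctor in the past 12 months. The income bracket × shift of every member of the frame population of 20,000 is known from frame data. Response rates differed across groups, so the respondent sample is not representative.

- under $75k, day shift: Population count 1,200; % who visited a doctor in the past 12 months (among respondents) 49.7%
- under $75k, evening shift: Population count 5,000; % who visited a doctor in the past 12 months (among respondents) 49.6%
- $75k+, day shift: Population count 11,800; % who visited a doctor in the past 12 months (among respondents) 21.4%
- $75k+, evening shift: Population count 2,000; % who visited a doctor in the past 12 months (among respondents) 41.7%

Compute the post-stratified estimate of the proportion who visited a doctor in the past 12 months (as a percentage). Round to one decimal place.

Post-stratification weights by population share, not respondent share:
  under $75k, day shift: (1,200/20,000) × 49.7 = 2.982
  under $75k, evening shift: (5,000/20,000) × 49.6 = 12.4
  $75k+, day shift: (11,800/20,000) × 21.4 = 12.626
  $75k+, evening shift: (2,000/20,000) × 41.7 = 4.17
Post-stratified estimate = 32.178 → 32.2%.

32.2%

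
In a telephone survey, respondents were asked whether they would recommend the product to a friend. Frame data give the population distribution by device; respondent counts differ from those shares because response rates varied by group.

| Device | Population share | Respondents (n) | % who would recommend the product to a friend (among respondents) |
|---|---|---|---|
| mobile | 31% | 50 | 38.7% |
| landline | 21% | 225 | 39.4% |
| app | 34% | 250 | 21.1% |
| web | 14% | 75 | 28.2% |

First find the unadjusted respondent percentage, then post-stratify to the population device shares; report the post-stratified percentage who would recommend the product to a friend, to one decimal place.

31.4%

Without adjustment, the pooled respondent share is:
  (50/600)×38.7 + (225/600)×39.4 + (250/600)×21.1 + (75/600)×28.2 = 30.3167%
Post-stratified estimate weights by population shares:
  0.31×38.7 + 0.21×39.4 + 0.34×21.1 + 0.14×28.2 = 31.393%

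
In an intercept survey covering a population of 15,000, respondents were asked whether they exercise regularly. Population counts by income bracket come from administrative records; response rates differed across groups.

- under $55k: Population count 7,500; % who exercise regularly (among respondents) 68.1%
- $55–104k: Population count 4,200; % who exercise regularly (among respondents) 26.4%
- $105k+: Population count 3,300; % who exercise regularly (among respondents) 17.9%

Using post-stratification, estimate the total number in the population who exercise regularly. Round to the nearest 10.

6,810

Apply each group's respondent rate to its population count:
  under $55k: 7,500 × 68.1% = 5107.5
  $55–104k: 4,200 × 26.4% = 1108.8
  $105k+: 3,300 × 17.9% = 590.7
Estimated total = 6807 → 6,810.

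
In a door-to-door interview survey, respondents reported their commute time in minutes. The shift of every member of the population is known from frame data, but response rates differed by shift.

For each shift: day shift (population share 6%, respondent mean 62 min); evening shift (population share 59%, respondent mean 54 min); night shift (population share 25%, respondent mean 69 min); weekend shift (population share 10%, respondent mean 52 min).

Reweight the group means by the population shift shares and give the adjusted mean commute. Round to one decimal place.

58.0

Each cell contributes population-share × respondent value:
  day shift: 0.06 × 62 = 3.72
  evening shift: 0.59 × 54 = 31.86
  night shift: 0.25 × 69 = 17.25
  weekend shift: 0.1 × 52 = 5.2
Post-stratified estimate = 58.03 → 58.0.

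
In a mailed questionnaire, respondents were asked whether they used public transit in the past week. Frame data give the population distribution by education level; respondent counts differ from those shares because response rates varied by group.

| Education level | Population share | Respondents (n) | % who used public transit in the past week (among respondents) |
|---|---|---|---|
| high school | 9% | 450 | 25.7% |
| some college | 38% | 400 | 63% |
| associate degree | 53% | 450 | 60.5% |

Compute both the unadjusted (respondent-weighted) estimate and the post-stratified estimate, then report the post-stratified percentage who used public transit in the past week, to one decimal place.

58.3%

Unadjusted (pooled respondent) estimate weights by respondent counts:
  (450/1300)×25.7 + (400/1300)×63 + (450/1300)×60.5 = 49.2231%
Reweighting by population education level shares:
  0.09×25.7 + 0.38×63 + 0.53×60.5 = 58.318%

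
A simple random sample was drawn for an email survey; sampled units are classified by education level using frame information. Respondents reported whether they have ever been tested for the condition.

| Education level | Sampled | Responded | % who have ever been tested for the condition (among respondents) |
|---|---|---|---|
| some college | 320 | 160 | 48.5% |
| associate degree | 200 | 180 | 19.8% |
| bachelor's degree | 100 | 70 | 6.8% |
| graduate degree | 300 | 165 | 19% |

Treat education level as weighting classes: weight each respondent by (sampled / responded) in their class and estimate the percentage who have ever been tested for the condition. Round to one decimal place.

Class response rates: some college 160/320 = 50%, associate degree 180/200 = 90%, bachelor's degree 70/100 = 70%, graduate degree 165/300 = 55%.
Weighting each respondent by the inverse class response rate inflates each class back to its sampled size, so the class weight is n_sampled:
  some college: 320 × 48.5 = 15,520
  associate degree: 200 × 19.8 = 3960
  bachelor's degree: 100 × 6.8 = 680
  graduate degree: 300 × 19 = 5700
Adjusted estimate = 25,860 / 920 = 28.1087 → 28.1%.

28.1%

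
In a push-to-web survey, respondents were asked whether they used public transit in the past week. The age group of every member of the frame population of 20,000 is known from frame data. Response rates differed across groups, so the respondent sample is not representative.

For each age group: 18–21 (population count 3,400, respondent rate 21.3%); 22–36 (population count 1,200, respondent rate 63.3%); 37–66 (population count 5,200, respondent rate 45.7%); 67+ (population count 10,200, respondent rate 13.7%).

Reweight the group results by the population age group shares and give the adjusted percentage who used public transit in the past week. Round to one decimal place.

26.3%

Post-stratification weights by population share, not respondent share:
  18–21: (3,400/20,000) × 21.3 = 3.621
  22–36: (1,200/20,000) × 63.3 = 3.798
  37–66: (5,200/20,000) × 45.7 = 11.882
  67+: (10,200/20,000) × 13.7 = 6.987
Post-stratified estimate = 26.288 → 26.3%.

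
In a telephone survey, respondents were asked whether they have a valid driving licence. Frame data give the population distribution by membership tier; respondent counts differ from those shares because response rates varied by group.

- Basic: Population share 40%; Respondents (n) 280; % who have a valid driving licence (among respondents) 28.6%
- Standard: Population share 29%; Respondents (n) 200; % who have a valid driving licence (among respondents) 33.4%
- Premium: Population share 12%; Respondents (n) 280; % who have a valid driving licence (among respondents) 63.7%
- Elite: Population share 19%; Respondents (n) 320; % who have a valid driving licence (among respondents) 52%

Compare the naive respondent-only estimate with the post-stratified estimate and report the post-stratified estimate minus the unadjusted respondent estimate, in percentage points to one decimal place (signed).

Without adjustment, the pooled respondent share is:
  (280/1080)×28.6 + (200/1080)×33.4 + (280/1080)×63.7 + (320/1080)×52 = 45.5222%
Post-stratified estimate weights by population shares:
  0.4×28.6 + 0.29×33.4 + 0.12×63.7 + 0.19×52 = 38.65%
Difference = 38.65 − 45.5222 = -6.8722 pp.

-6.9 percentage points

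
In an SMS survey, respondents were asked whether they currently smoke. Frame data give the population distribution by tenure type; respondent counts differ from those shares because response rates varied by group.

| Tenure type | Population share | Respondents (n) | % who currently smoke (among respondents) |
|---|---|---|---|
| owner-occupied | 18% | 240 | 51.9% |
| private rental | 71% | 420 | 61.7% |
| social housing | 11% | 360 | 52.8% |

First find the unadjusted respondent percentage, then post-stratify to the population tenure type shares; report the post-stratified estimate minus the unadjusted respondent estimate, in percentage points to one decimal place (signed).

Without adjustment, the pooled respondent share is:
  (240/1020)×51.9 + (420/1020)×61.7 + (360/1020)×52.8 = 56.2529%
Post-stratifying to population shares instead:
  0.18×51.9 + 0.71×61.7 + 0.11×52.8 = 58.957%
Difference = 58.957 − 56.2529 = 2.7041 pp.

+2.7 percentage points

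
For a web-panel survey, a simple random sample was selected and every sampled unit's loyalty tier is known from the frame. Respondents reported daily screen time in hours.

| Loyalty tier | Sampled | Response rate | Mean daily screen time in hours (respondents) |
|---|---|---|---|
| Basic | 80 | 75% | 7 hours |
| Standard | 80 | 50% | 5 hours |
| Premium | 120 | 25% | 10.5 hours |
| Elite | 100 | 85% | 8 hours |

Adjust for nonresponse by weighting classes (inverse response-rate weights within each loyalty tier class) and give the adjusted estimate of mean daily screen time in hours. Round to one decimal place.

Inverse-response-rate weighting restores each class to its sampled count, so class totals weight by n_sampled:
  Basic: 80 × 7 = 560
  Standard: 80 × 5 = 400
  Premium: 120 × 10.5 = 1260
  Elite: 100 × 8 = 800
Adjusted estimate = 3020 / 380 = 7.94737 → 7.9.

7.9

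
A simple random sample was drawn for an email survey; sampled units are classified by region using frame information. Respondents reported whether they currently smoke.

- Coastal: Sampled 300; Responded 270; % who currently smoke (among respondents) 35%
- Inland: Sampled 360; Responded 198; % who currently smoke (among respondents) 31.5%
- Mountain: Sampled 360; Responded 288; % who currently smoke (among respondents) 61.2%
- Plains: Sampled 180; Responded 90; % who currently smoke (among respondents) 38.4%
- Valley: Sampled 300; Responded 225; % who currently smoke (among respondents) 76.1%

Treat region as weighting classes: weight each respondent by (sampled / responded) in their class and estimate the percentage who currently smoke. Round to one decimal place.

49.1%

Response rates by class: Coastal 270/300 = 90%, Inland 198/360 = 55%, Mountain 288/360 = 80%, Plains 90/180 = 50%, Valley 225/300 = 75%.
Each respondent's weight = sampled/responded in their class; summing within a class gives n_sampled, so:
  Coastal: 300 × 35 = 10,500
  Inland: 360 × 31.5 = 11,340
  Mountain: 360 × 61.2 = 22,032
  Plains: 180 × 38.4 = 6912
  Valley: 300 × 76.1 = 22,830
Adjusted estimate = 73,614 / 1,500 = 49.076 → 49.1%.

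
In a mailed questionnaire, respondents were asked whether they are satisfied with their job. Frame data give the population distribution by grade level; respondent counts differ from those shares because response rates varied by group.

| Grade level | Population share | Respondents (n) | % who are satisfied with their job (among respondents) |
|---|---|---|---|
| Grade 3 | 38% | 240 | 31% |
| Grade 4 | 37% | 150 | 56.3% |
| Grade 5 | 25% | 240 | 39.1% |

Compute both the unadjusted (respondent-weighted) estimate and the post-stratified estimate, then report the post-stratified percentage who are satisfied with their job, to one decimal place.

42.4%

Unadjusted (pooled respondent) estimate weights by respondent counts:
  (240/630)×31 + (150/630)×56.3 + (240/630)×39.1 = 40.1095%
Post-stratified estimate weights by population shares:
  0.38×31 + 0.37×56.3 + 0.25×39.1 = 42.386%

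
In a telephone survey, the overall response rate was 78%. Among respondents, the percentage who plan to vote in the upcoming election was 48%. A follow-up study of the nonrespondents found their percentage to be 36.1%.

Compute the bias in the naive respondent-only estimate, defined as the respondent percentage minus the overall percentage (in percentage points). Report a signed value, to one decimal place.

+2.6 percentage points

Nonresponse fraction = 1 − 0.78 = 0.22.
Bias = (nonresponse fraction) × (respondent percentage − nonrespondent percentage)
     = 0.22 × (48 − 36.1) = 0.22 × 11.9 = 2.618.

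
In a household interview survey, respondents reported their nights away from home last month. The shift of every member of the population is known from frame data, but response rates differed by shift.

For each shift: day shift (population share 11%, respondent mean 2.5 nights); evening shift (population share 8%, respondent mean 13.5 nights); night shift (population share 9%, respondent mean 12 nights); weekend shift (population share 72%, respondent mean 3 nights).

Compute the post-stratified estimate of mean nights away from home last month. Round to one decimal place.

Weight each group's respondent value by its population share:
  day shift: 0.11 × 2.5 = 0.275
  evening shift: 0.08 × 13.5 = 1.08
  night shift: 0.09 × 12 = 1.08
  weekend shift: 0.72 × 3 = 2.16
Post-stratified estimate = 4.595 → 4.6.

4.6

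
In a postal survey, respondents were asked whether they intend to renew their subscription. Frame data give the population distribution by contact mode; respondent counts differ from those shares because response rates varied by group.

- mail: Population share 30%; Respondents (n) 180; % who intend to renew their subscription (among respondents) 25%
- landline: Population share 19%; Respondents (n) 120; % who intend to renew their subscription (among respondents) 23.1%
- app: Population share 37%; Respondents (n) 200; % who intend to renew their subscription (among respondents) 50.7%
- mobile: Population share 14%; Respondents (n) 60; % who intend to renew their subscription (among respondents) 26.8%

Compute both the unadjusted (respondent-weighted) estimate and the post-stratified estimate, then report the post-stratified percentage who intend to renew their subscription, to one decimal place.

34.4%

Unadjusted (pooled respondent) estimate weights by respondent counts:
  (180/560)×25 + (120/560)×23.1 + (200/560)×50.7 + (60/560)×26.8 = 33.9643%
Post-stratifying to population shares instead:
  0.3×25 + 0.19×23.1 + 0.37×50.7 + 0.14×26.8 = 34.4%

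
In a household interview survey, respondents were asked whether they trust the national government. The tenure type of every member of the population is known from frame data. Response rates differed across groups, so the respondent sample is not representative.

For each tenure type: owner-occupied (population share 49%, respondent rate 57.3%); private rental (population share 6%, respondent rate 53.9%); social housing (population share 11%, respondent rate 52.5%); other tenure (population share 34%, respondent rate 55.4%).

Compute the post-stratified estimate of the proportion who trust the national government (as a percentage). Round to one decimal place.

Post-stratification weights by population share, not respondent share:
  owner-occupied: 0.49 × 57.3 = 28.077
  private rental: 0.06 × 53.9 = 3.234
  social housing: 0.11 × 52.5 = 5.775
  other tenure: 0.34 × 55.4 = 18.836
Post-stratified estimate = 55.922 → 55.9%.

55.9%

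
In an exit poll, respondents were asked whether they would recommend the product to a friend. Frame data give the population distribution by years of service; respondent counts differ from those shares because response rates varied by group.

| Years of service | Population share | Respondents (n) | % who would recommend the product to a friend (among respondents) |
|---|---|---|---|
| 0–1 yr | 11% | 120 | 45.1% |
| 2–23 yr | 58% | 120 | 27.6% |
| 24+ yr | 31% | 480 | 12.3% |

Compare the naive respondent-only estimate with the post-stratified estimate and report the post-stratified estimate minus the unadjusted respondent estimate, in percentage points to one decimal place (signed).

Without adjustment, the pooled respondent share is:
  (120/720)×45.1 + (120/720)×27.6 + (480/720)×12.3 = 20.3167%
Post-stratified estimate weights by population shares:
  0.11×45.1 + 0.58×27.6 + 0.31×12.3 = 24.782%
Difference = 24.782 − 20.3167 = 4.4653 pp.

+4.5 percentage points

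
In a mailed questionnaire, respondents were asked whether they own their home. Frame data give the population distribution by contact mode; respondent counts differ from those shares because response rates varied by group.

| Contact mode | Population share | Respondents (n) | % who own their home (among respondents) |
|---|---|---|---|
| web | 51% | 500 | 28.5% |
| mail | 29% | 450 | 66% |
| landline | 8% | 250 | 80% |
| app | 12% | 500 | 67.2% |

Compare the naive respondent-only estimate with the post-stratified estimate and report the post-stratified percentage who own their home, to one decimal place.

48.1%

Naive respondent-only estimate (weights = respondent counts):
  (500/1700)×28.5 + (450/1700)×66 + (250/1700)×80 + (500/1700)×67.2 = 57.3824%
Post-stratified estimate weights by population shares:
  0.51×28.5 + 0.29×66 + 0.08×80 + 0.12×67.2 = 48.139%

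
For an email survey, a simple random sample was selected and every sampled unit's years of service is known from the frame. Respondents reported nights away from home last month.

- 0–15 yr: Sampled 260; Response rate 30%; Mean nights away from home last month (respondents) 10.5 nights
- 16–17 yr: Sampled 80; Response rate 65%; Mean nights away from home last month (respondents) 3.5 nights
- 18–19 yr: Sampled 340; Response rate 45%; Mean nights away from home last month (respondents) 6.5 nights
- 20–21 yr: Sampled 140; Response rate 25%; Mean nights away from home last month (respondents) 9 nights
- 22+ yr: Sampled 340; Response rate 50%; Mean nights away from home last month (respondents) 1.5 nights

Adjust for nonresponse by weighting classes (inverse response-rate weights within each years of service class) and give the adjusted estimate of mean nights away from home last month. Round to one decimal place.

6.0

With weight = n_sampled/n_responded per class, the weighted class total is n_sampled:
  0–15 yr: 260 × 10.5 = 2730
  16–17 yr: 80 × 3.5 = 280
  18–19 yr: 340 × 6.5 = 2210
  20–21 yr: 140 × 9 = 1260
  22+ yr: 340 × 1.5 = 510
Adjusted estimate = 6990 / 1,160 = 6.02586 → 6.0.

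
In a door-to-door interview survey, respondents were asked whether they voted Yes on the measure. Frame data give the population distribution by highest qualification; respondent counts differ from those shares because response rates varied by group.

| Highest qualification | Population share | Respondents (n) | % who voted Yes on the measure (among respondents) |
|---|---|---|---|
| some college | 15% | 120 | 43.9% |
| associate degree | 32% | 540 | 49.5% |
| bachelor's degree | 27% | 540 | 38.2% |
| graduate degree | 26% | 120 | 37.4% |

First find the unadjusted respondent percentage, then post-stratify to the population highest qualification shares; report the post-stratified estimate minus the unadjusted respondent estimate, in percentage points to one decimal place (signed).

-0.8 percentage points

Without adjustment, the pooled respondent share is:
  (120/1320)×43.9 + (540/1320)×49.5 + (540/1320)×38.2 + (120/1320)×37.4 = 43.2682%
Post-stratified estimate weights by population shares:
  0.15×43.9 + 0.32×49.5 + 0.27×38.2 + 0.26×37.4 = 42.463%
Difference = 42.463 − 43.2682 = -0.8052 pp.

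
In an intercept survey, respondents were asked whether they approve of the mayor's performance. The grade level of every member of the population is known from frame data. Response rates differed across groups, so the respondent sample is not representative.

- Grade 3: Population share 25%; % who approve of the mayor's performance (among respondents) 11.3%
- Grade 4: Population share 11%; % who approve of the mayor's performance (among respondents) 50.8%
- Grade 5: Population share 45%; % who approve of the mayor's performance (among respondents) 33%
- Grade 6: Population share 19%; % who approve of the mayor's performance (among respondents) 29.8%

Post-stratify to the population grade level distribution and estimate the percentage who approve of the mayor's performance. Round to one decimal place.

Reweight to the known grade level distribution:
  Grade 3: 0.25 × 11.3 = 2.825
  Grade 4: 0.11 × 50.8 = 5.588
  Grade 5: 0.45 × 33 = 14.85
  Grade 6: 0.19 × 29.8 = 5.662
Post-stratified estimate = 28.925 → 28.9%.

28.9%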